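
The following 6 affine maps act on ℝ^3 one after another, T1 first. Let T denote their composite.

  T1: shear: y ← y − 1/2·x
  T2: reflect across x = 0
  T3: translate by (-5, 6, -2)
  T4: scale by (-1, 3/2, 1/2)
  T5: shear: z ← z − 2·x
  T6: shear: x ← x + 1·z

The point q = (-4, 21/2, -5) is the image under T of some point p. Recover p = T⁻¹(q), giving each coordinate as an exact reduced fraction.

T1 = [1 0 0 0; -1/2 1 0 0; 0 0 1 0; 0 0 0 1]
T2·T1 = [-1 0 0 0; -1/2 1 0 0; 0 0 1 0; 0 0 0 1]
T3·…·T1 = [-1 0 0 -5; -1/2 1 0 6; 0 0 1 -2; 0 0 0 1]
T4·…·T1 = [1 0 0 5; -3/4 3/2 0 9; 0 0 1/2 -1; 0 0 0 1]
T5·…·T1 = [1 0 0 5; -3/4 3/2 0 9; -2 0 1/2 -11; 0 0 0 1]
T6·…·T1 = [-1 0 1/2 -6; -3/4 3/2 0 9; -2 0 1/2 -11; 0 0 0 1]
det M = 3/4; M⁻¹ = [1 0 -1 -5; 1/2 2/3 -1/2 -17/2; 4 0 -2 2; 0 0 0 1]
M⁻¹ · (-4, 21/2, -5)ᵀ = (-4, -1, -4)ᵀ

p = (-4, -1, -4)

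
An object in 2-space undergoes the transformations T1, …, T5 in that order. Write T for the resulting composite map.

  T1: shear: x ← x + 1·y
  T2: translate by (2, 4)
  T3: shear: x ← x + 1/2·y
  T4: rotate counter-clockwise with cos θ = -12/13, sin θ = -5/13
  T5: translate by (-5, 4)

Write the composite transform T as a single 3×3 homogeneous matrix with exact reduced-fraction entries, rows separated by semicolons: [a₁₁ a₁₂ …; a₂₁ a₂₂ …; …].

T = [-12/13 -1 -93/13; -5/13 -3/2 -16/13; 0 0 1]

T1 = [1 1 0; 0 1 0; 0 0 1]
T2·T1 = [1 1 2; 0 1 4; 0 0 1]
T3·…·T1 = [1 3/2 4; 0 1 4; 0 0 1]
T4·…·T1 = [-12/13 -1 -28/13; -5/13 -3/2 -68/13; 0 0 1]
T5·…·T1 = [-12/13 -1 -93/13; -5/13 -3/2 -16/13; 0 0 1]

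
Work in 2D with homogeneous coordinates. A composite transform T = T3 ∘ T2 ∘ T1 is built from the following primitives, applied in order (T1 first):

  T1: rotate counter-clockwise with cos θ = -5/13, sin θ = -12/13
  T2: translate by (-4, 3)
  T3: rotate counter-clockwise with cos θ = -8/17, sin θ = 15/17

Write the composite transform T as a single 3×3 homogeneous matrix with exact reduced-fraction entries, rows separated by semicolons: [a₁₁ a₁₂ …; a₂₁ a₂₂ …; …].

T = [220/221 -21/221 -13/17; 21/221 220/221 -84/17; 0 0 1]

T1 = [-5/13 12/13 0; -12/13 -5/13 0; 0 0 1]
T2·T1 = [-5/13 12/13 -4; -12/13 -5/13 3; 0 0 1]
T3·…·T1 = [220/221 -21/221 -13/17; 21/221 220/221 -84/17; 0 0 1]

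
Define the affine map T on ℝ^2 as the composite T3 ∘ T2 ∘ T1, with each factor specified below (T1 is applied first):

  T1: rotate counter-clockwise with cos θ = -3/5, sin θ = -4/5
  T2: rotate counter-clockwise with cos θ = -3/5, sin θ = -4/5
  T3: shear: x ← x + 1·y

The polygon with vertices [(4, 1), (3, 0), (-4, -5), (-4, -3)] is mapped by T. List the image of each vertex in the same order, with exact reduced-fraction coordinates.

image vertices: (37/25, 89/25), (51/25, 72/25), (87/25, -61/25), (1, -3)

T1 rotate counter-clockwise with cos θ = -3/5, sin θ = -4/5: (4, 1) → (-8/5, -19/5); (3, 0) → (-9/5, -12/5); (-4, -5) → (-8/5, 31/5); (-4, -3) → (0, 5)
T2 rotate counter-clockwise with cos θ = -3/5, sin θ = -4/5: (-8/5, -19/5) → (-52/25, 89/25); (-9/5, -12/5) → (-21/25, 72/25); (-8/5, 31/5) → (148/25, -61/25); (0, 5) → (4, -3)
T3 shear: x ← x + 1·y: (-52/25, 89/25) → (37/25, 89/25); (-21/25, 72/25) → (51/25, 72/25); (148/25, -61/25) → (87/25, -61/25); (4, -3) → (1, -3)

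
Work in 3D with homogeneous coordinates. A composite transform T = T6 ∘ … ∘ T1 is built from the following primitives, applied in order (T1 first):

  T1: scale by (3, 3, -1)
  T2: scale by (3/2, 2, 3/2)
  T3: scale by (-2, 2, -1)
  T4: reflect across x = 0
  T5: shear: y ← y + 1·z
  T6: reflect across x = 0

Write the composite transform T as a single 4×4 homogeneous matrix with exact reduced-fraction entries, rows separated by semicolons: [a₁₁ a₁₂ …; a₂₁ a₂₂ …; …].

T1 = [3 0 0 0; 0 3 0 0; 0 0 -1 0; 0 0 0 1]
T2·T1 = [9/2 0 0 0; 0 6 0 0; 0 0 -3/2 0; 0 0 0 1]
T3·…·T1 = [-9 0 0 0; 0 12 0 0; 0 0 3/2 0; 0 0 0 1]
T4·…·T1 = [9 0 0 0; 0 12 0 0; 0 0 3/2 0; 0 0 0 1]
T5·…·T1 = [9 0 0 0; 0 12 3/2 0; 0 0 3/2 0; 0 0 0 1]
T6·…·T1 = [-9 0 0 0; 0 12 3/2 0; 0 0 3/2 0; 0 0 0 1]

T = [-9 0 0 0; 0 12 3/2 0; 0 0 3/2 0; 0 0 0 1]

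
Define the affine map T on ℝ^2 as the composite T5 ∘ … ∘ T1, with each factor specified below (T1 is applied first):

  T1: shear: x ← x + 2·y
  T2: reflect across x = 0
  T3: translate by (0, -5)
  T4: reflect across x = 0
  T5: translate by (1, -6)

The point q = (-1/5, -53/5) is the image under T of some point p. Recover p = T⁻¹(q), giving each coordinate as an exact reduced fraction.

T1 = [1 2 0; 0 1 0; 0 0 1]
T2·T1 = [-1 -2 0; 0 1 0; 0 0 1]
T3·…·T1 = [-1 -2 0; 0 1 -5; 0 0 1]
T4·…·T1 = [1 2 0; 0 1 -5; 0 0 1]
T5·…·T1 = [1 2 1; 0 1 -11; 0 0 1]
det M = 1; M⁻¹ = [1 -2 -23; 0 1 11; 0 0 1]
M⁻¹ · (-1/5, -53/5)ᵀ = (-2, 2/5)ᵀ

p = (-2, 2/5)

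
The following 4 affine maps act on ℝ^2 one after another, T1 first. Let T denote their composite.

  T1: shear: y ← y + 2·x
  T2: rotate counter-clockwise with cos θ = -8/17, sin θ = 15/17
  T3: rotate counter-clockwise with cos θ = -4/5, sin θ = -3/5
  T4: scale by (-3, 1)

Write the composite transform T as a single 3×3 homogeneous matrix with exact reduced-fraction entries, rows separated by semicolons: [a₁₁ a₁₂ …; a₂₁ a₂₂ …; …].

T1 = [1 0 0; 2 1 0; 0 0 1]
T2·T1 = [-38/17 -15/17 0; -1/17 -8/17 0; 0 0 1]
T3·…·T1 = [149/85 36/85 0; 118/85 77/85 0; 0 0 1]
T4·…·T1 = [-447/85 -108/85 0; 118/85 77/85 0; 0 0 1]

T = [-447/85 -108/85 0; 118/85 77/85 0; 0 0 1]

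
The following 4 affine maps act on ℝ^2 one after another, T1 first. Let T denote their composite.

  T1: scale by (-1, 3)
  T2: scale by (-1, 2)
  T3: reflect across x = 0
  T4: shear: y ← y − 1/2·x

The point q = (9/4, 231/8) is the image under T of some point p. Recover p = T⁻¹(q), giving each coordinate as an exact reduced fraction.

T1 = [-1 0 0; 0 3 0; 0 0 1]
T2·T1 = [1 0 0; 0 6 0; 0 0 1]
T3·…·T1 = [-1 0 0; 0 6 0; 0 0 1]
T4·…·T1 = [-1 0 0; 1/2 6 0; 0 0 1]
det M = -6; M⁻¹ = [-1 0 0; 1/12 1/6 0; 0 0 1]
M⁻¹ · (9/4, 231/8)ᵀ = (-9/4, 5)ᵀ

p = (-9/4, 5)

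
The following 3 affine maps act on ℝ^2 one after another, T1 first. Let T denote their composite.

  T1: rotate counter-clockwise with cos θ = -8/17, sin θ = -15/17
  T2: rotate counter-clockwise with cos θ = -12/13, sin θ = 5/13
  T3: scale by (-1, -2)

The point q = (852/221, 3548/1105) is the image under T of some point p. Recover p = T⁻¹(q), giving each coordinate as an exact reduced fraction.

p = (-4, 6/5)

T1 = [-8/17 15/17 0; -15/17 -8/17 0; 0 0 1]
T2·T1 = [171/221 -140/221 0; 140/221 171/221 0; 0 0 1]
T3·…·T1 = [-171/221 140/221 0; -280/221 -342/221 0; 0 0 1]
det M = 2; M⁻¹ = [-171/221 -70/221 0; 140/221 -171/442 0; 0 0 1]
M⁻¹ · (852/221, 3548/1105)ᵀ = (-4, 6/5)ᵀ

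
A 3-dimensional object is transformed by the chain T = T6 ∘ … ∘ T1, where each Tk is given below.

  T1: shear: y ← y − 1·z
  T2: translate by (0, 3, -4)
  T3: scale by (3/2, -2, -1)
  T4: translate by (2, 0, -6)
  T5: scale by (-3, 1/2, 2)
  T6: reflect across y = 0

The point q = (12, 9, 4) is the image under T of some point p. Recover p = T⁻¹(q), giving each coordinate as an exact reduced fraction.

p = (-4, 2, -4)

T1 = [1 0 0 0; 0 1 -1 0; 0 0 1 0; 0 0 0 1]
T2·T1 = [1 0 0 0; 0 1 -1 3; 0 0 1 -4; 0 0 0 1]
T3·…·T1 = [3/2 0 0 0; 0 -2 2 -6; 0 0 -1 4; 0 0 0 1]
T4·…·T1 = [3/2 0 0 2; 0 -2 2 -6; 0 0 -1 -2; 0 0 0 1]
T5·…·T1 = [-9/2 0 0 -6; 0 -1 1 -3; 0 0 -2 -4; 0 0 0 1]
T6·…·T1 = [-9/2 0 0 -6; 0 1 -1 3; 0 0 -2 -4; 0 0 0 1]
det M = 9; M⁻¹ = [-2/9 0 0 -4/3; 0 1 -1/2 -5; 0 0 -1/2 -2; 0 0 0 1]
M⁻¹ · (12, 9, 4)ᵀ = (-4, 2, -4)ᵀ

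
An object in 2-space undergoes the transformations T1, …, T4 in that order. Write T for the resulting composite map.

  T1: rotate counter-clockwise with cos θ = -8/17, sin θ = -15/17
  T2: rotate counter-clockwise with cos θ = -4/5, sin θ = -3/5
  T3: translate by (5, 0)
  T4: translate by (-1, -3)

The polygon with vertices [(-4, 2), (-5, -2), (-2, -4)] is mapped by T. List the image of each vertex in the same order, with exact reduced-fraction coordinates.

T1 rotate counter-clockwise with cos θ = -8/17, sin θ = -15/17: (-4, 2) → (62/17, 44/17); (-5, -2) → (10/17, 91/17); (-2, -4) → (-44/17, 62/17)
T2 rotate counter-clockwise with cos θ = -4/5, sin θ = -3/5: (62/17, 44/17) → (-116/85, -362/85); (10/17, 91/17) → (233/85, -394/85); (-44/17, 62/17) → (362/85, -116/85)
T3 translate by (5, 0): (-116/85, -362/85) → (309/85, -362/85); (233/85, -394/85) → (658/85, -394/85); (362/85, -116/85) → (787/85, -116/85)
T4 translate by (-1, -3): (309/85, -362/85) → (224/85, -617/85); (658/85, -394/85) → (573/85, -649/85); (787/85, -116/85) → (702/85, -371/85)

image vertices: (224/85, -617/85), (573/85, -649/85), (702/85, -371/85)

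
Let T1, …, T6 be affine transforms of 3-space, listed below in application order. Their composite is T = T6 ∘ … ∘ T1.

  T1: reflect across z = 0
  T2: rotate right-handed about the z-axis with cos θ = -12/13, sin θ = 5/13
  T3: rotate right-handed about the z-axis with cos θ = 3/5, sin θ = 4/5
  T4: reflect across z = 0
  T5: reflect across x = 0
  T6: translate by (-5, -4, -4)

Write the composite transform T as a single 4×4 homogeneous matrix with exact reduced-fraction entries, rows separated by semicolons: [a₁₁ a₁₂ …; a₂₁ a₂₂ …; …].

T = [56/65 -33/65 0 -5; -33/65 -56/65 0 -4; 0 0 1 -4; 0 0 0 1]

T1 = [1 0 0 0; 0 1 0 0; 0 0 -1 0; 0 0 0 1]
T2·T1 = [-12/13 -5/13 0 0; 5/13 -12/13 0 0; 0 0 -1 0; 0 0 0 1]
T3·…·T1 = [-56/65 33/65 0 0; -33/65 -56/65 0 0; 0 0 -1 0; 0 0 0 1]
T4·…·T1 = [-56/65 33/65 0 0; -33/65 -56/65 0 0; 0 0 1 0; 0 0 0 1]
T5·…·T1 = [56/65 -33/65 0 0; -33/65 -56/65 0 0; 0 0 1 0; 0 0 0 1]
T6·…·T1 = [56/65 -33/65 0 -5; -33/65 -56/65 0 -4; 0 0 1 -4; 0 0 0 1]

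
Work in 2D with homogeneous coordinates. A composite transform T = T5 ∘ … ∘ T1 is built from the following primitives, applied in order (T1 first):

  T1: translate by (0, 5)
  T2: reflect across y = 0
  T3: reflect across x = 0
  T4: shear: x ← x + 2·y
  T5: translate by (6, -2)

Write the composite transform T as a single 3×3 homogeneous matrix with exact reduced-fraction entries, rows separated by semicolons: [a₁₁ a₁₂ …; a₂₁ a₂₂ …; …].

T1 = [1 0 0; 0 1 5; 0 0 1]
T2·T1 = [1 0 0; 0 -1 -5; 0 0 1]
T3·…·T1 = [-1 0 0; 0 -1 -5; 0 0 1]
T4·…·T1 = [-1 -2 -10; 0 -1 -5; 0 0 1]
T5·…·T1 = [-1 -2 -4; 0 -1 -7; 0 0 1]

T = [-1 -2 -4; 0 -1 -7; 0 0 1]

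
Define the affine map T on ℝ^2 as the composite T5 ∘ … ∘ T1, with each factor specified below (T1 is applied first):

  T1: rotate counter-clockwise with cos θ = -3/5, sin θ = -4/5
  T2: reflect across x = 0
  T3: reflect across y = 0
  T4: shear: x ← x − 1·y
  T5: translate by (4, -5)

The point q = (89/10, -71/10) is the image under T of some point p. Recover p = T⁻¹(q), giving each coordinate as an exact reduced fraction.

p = (0, -7/2)

T1 = [-3/5 4/5 0; -4/5 -3/5 0; 0 0 1]
T2·T1 = [3/5 -4/5 0; -4/5 -3/5 0; 0 0 1]
T3·…·T1 = [3/5 -4/5 0; 4/5 3/5 0; 0 0 1]
T4·…·T1 = [-1/5 -7/5 0; 4/5 3/5 0; 0 0 1]
T5·…·T1 = [-1/5 -7/5 4; 4/5 3/5 -5; 0 0 1]
det M = 1; M⁻¹ = [3/5 7/5 23/5; -4/5 -1/5 11/5; 0 0 1]
M⁻¹ · (89/10, -71/10)ᵀ = (0, -7/2)ᵀ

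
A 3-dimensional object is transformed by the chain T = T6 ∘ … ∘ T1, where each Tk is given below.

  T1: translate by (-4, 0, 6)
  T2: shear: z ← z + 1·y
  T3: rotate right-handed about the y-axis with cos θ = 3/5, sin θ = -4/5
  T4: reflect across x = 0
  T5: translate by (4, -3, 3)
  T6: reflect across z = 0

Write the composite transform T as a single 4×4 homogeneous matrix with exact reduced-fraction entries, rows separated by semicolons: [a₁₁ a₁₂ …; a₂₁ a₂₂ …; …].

T1 = [1 0 0 -4; 0 1 0 0; 0 0 1 6; 0 0 0 1]
T2·T1 = [1 0 0 -4; 0 1 0 0; 0 1 1 6; 0 0 0 1]
T3·…·T1 = [3/5 -4/5 -4/5 -36/5; 0 1 0 0; 4/5 3/5 3/5 2/5; 0 0 0 1]
T4·…·T1 = [-3/5 4/5 4/5 36/5; 0 1 0 0; 4/5 3/5 3/5 2/5; 0 0 0 1]
T5·…·T1 = [-3/5 4/5 4/5 56/5; 0 1 0 -3; 4/5 3/5 3/5 17/5; 0 0 0 1]
T6·…·T1 = [-3/5 4/5 4/5 56/5; 0 1 0 -3; -4/5 -3/5 -3/5 -17/5; 0 0 0 1]

T = [-3/5 4/5 4/5 56/5; 0 1 0 -3; -4/5 -3/5 -3/5 -17/5; 0 0 0 1]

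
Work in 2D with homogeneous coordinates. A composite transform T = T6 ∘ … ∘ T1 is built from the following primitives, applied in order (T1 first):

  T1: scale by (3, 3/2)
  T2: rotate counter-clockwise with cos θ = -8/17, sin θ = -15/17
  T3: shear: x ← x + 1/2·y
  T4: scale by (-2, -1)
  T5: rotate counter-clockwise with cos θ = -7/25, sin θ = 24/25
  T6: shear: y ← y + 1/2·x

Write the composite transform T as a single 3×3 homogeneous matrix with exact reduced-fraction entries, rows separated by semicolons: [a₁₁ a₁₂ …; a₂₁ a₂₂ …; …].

T1 = [3 0 0; 0 3/2 0; 0 0 1]
T2·T1 = [-24/17 45/34 0; -45/17 -12/17 0; 0 0 1]
T3·…·T1 = [-93/34 33/34 0; -45/17 -12/17 0; 0 0 1]
T4·…·T1 = [93/17 -33/17 0; 45/17 12/17 0; 0 0 1]
T5·…·T1 = [-1731/425 -57/425 0; 1917/425 -876/425 0; 0 0 1]
T6·…·T1 = [-1731/425 -57/425 0; 2103/850 -1809/850 0; 0 0 1]

T = [-1731/425 -57/425 0; 2103/850 -1809/850 0; 0 0 1]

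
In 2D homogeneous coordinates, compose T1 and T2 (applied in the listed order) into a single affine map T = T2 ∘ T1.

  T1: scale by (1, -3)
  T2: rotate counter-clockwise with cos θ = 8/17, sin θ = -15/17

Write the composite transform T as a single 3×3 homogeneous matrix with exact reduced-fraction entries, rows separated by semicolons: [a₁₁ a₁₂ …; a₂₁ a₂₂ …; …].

T1 = [1 0 0; 0 -3 0; 0 0 1]
T2·T1 = [8/17 -45/17 0; -15/17 -24/17 0; 0 0 1]

T = [8/17 -45/17 0; -15/17 -24/17 0; 0 0 1]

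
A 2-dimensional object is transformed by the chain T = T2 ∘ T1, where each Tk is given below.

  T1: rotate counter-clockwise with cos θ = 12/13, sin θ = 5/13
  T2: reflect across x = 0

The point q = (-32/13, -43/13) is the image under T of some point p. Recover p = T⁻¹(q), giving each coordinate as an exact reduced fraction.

T1 = [12/13 -5/13 0; 5/13 12/13 0; 0 0 1]
T2·T1 = [-12/13 5/13 0; 5/13 12/13 0; 0 0 1]
det M = -1; M⁻¹ = [-12/13 5/13 0; 5/13 12/13 0; 0 0 1]
M⁻¹ · (-32/13, -43/13)ᵀ = (1, -4)ᵀ

p = (1, -4)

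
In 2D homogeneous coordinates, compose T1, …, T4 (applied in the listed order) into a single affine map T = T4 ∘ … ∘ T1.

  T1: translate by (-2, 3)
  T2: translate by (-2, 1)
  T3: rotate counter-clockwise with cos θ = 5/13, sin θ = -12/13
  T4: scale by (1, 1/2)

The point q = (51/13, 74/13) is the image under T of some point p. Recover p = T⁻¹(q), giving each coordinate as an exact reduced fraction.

p = (-5, 4)

T1 = [1 0 -2; 0 1 3; 0 0 1]
T2·T1 = [1 0 -4; 0 1 4; 0 0 1]
T3·…·T1 = [5/13 12/13 28/13; -12/13 5/13 68/13; 0 0 1]
T4·…·T1 = [5/13 12/13 28/13; -6/13 5/26 34/13; 0 0 1]
det M = 1/2; M⁻¹ = [5/13 -24/13 4; 12/13 10/13 -4; 0 0 1]
M⁻¹ · (51/13, 74/13)ᵀ = (-5, 4)ᵀ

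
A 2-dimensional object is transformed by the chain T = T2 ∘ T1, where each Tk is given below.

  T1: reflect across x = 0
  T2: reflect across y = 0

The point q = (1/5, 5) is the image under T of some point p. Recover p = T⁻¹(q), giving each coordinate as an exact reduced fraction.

T1 = [-1 0 0; 0 1 0; 0 0 1]
T2·T1 = [-1 0 0; 0 -1 0; 0 0 1]
det M = 1; M⁻¹ = [-1 0 0; 0 -1 0; 0 0 1]
M⁻¹ · (1/5, 5)ᵀ = (-1/5, -5)ᵀ

p = (-1/5, -5)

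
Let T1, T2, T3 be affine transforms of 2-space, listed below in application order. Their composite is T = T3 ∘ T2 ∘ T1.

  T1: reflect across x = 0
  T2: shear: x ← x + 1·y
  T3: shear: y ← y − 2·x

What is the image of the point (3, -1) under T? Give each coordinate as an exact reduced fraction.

T1 reflect across x = 0: (3, -1) → (-3, -1)
T2 shear: x ← x + 1·y: (-3, -1) → (-4, -1)
T3 shear: y ← y − 2·x: (-4, -1) → (-4, 7)

T(p) = (-4, 7)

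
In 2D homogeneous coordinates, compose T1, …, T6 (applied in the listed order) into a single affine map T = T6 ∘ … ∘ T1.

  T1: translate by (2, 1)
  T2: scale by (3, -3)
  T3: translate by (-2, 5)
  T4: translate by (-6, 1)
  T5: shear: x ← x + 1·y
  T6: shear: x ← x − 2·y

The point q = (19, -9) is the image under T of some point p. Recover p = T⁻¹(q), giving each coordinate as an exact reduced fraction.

p = (4, 4)

T1 = [1 0 2; 0 1 1; 0 0 1]
T2·T1 = [3 0 6; 0 -3 -3; 0 0 1]
T3·…·T1 = [3 0 4; 0 -3 2; 0 0 1]
T4·…·T1 = [3 0 -2; 0 -3 3; 0 0 1]
T5·…·T1 = [3 -3 1; 0 -3 3; 0 0 1]
T6·…·T1 = [3 3 -5; 0 -3 3; 0 0 1]
det M = -9; M⁻¹ = [1/3 1/3 2/3; 0 -1/3 1; 0 0 1]
M⁻¹ · (19, -9)ᵀ = (4, 4)ᵀ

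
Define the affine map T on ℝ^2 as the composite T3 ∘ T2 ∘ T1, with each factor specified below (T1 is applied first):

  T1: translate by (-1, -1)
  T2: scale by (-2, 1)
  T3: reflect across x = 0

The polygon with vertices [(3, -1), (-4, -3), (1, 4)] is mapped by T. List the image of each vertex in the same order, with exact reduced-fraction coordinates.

T1 translate by (-1, -1): (3, -1) → (2, -2); (-4, -3) → (-5, -4); (1, 4) → (0, 3)
T2 scale by (-2, 1): (2, -2) → (-4, -2); (-5, -4) → (10, -4); (0, 3) → (0, 3)
T3 reflect across x = 0: (-4, -2) → (4, -2); (10, -4) → (-10, -4); (0, 3) → (0, 3)

image vertices: (4, -2), (-10, -4), (0, 3)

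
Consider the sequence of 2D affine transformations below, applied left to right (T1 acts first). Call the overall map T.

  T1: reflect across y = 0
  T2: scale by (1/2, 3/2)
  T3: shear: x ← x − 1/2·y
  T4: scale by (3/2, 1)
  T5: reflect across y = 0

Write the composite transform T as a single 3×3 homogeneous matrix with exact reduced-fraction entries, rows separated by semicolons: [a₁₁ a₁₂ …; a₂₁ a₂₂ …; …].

T = [3/4 9/8 0; 0 3/2 0; 0 0 1]

T1 = [1 0 0; 0 -1 0; 0 0 1]
T2·T1 = [1/2 0 0; 0 -3/2 0; 0 0 1]
T3·…·T1 = [1/2 3/4 0; 0 -3/2 0; 0 0 1]
T4·…·T1 = [3/4 9/8 0; 0 -3/2 0; 0 0 1]
T5·…·T1 = [3/4 9/8 0; 0 3/2 0; 0 0 1]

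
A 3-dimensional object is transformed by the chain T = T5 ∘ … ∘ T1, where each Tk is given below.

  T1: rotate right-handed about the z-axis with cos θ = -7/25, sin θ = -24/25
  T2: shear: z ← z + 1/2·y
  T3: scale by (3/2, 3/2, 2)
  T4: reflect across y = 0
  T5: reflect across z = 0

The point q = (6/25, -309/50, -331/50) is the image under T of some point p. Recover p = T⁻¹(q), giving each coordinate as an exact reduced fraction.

p = (-4, -1, 5/4)

T1 = [-7/25 24/25 0 0; -24/25 -7/25 0 0; 0 0 1 0; 0 0 0 1]
T2·T1 = [-7/25 24/25 0 0; -24/25 -7/25 0 0; -12/25 -7/50 1 0; 0 0 0 1]
T3·…·T1 = [-21/50 36/25 0 0; -36/25 -21/50 0 0; -24/25 -7/25 2 0; 0 0 0 1]
T4·…·T1 = [-21/50 36/25 0 0; 36/25 21/50 0 0; -24/25 -7/25 2 0; 0 0 0 1]
T5·…·T1 = [-21/50 36/25 0 0; 36/25 21/50 0 0; 24/25 7/25 -2 0; 0 0 0 1]
det M = 9/2; M⁻¹ = [-14/75 16/25 0 0; 16/25 14/75 0 0; 0 1/3 -1/2 0; 0 0 0 1]
M⁻¹ · (6/25, -309/50, -331/50)ᵀ = (-4, -1, 5/4)ᵀ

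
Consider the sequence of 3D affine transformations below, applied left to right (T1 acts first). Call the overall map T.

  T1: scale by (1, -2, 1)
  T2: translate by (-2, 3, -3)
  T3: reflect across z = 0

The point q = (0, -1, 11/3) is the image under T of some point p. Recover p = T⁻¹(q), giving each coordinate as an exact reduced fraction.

p = (2, 2, -2/3)

T1 = [1 0 0 0; 0 -2 0 0; 0 0 1 0; 0 0 0 1]
T2·T1 = [1 0 0 -2; 0 -2 0 3; 0 0 1 -3; 0 0 0 1]
T3·…·T1 = [1 0 0 -2; 0 -2 0 3; 0 0 -1 3; 0 0 0 1]
det M = 2; M⁻¹ = [1 0 0 2; 0 -1/2 0 3/2; 0 0 -1 3; 0 0 0 1]
M⁻¹ · (0, -1, 11/3)ᵀ = (2, 2, -2/3)ᵀ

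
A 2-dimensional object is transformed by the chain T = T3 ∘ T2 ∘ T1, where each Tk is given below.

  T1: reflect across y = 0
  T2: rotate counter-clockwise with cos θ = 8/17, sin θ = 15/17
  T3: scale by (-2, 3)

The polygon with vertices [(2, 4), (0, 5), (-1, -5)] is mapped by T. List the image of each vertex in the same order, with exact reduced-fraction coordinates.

T1 reflect across y = 0: (2, 4) → (2, -4); (0, 5) → (0, -5); (-1, -5) → (-1, 5)
T2 rotate counter-clockwise with cos θ = 8/17, sin θ = 15/17: (2, -4) → (76/17, -2/17); (0, -5) → (75/17, -40/17); (-1, 5) → (-83/17, 25/17)
T3 scale by (-2, 3): (76/17, -2/17) → (-152/17, -6/17); (75/17, -40/17) → (-150/17, -120/17); (-83/17, 25/17) → (166/17, 75/17)

image vertices: (-152/17, -6/17), (-150/17, -120/17), (166/17, 75/17)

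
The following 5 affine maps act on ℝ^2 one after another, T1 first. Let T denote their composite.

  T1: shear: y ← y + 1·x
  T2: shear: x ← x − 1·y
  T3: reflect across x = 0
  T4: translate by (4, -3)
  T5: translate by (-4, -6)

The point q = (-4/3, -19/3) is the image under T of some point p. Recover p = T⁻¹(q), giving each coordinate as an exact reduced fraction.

p = (4, -4/3)

T1 = [1 0 0; 1 1 0; 0 0 1]
T2·T1 = [0 -1 0; 1 1 0; 0 0 1]
T3·…·T1 = [0 1 0; 1 1 0; 0 0 1]
T4·…·T1 = [0 1 4; 1 1 -3; 0 0 1]
T5·…·T1 = [0 1 0; 1 1 -9; 0 0 1]
det M = -1; M⁻¹ = [-1 1 9; 1 0 0; 0 0 1]
M⁻¹ · (-4/3, -19/3)ᵀ = (4, -4/3)ᵀ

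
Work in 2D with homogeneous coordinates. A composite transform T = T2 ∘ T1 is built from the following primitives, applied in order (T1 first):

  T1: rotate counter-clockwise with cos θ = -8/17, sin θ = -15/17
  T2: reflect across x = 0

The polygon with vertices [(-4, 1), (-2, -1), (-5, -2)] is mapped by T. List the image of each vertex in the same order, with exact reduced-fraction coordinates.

T1 rotate counter-clockwise with cos θ = -8/17, sin θ = -15/17: (-4, 1) → (47/17, 52/17); (-2, -1) → (1/17, 38/17); (-5, -2) → (10/17, 91/17)
T2 reflect across x = 0: (47/17, 52/17) → (-47/17, 52/17); (1/17, 38/17) → (-1/17, 38/17); (10/17, 91/17) → (-10/17, 91/17)

image vertices: (-47/17, 52/17), (-1/17, 38/17), (-10/17, 91/17)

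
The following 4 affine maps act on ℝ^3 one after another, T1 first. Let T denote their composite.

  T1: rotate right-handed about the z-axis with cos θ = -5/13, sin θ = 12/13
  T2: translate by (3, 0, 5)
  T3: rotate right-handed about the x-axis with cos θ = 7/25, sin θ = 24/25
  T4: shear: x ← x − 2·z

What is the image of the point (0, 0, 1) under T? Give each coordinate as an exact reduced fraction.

T1 rotate right-handed about the z-axis with cos θ = -5/13, sin θ = 12/13: (0, 0, 1) → (0, 0, 1)
T2 translate by (3, 0, 5): (0, 0, 1) → (3, 0, 6)
T3 rotate right-handed about the x-axis with cos θ = 7/25, sin θ = 24/25: (3, 0, 6) → (3, -144/25, 42/25)
T4 shear: x ← x − 2·z: (3, -144/25, 42/25) → (-9/25, -144/25, 42/25)

T(p) = (-9/25, -144/25, 42/25)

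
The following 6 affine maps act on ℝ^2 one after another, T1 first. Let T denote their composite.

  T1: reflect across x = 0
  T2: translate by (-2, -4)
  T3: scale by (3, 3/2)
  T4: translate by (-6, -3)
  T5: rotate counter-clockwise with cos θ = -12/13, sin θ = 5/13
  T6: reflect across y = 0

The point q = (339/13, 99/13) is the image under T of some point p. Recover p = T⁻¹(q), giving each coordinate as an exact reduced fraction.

T1 = [-1 0 0; 0 1 0; 0 0 1]
T2·T1 = [-1 0 -2; 0 1 -4; 0 0 1]
T3·…·T1 = [-3 0 -6; 0 3/2 -6; 0 0 1]
T4·…·T1 = [-3 0 -12; 0 3/2 -9; 0 0 1]
T5·…·T1 = [36/13 -15/26 189/13; -15/13 -18/13 48/13; 0 0 1]
T6·…·T1 = [36/13 -15/26 189/13; 15/13 18/13 -48/13; 0 0 1]
det M = 9/2; M⁻¹ = [4/13 5/39 -4; -10/39 8/13 6; 0 0 1]
M⁻¹ · (339/13, 99/13)ᵀ = (5, 4)ᵀ

p = (5, 4)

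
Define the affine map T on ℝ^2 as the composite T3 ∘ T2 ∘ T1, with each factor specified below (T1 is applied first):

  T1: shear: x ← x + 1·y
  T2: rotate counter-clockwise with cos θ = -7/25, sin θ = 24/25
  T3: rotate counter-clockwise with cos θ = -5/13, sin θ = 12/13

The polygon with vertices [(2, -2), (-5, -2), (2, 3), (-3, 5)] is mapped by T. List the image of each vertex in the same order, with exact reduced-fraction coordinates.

T1 shear: x ← x + 1·y: (2, -2) → (0, -2); (-5, -2) → (-7, -2); (2, 3) → (5, 3); (-3, 5) → (2, 5)
T2 rotate counter-clockwise with cos θ = -7/25, sin θ = 24/25: (0, -2) → (48/25, 14/25); (-7, -2) → (97/25, -154/25); (5, 3) → (-107/25, 99/25); (2, 5) → (-134/25, 13/25)
T3 rotate counter-clockwise with cos θ = -5/13, sin θ = 12/13: (48/25, 14/25) → (-408/325, 506/325); (97/25, -154/25) → (1363/325, 1934/325); (-107/25, 99/25) → (-653/325, -1779/325); (-134/25, 13/25) → (514/325, -1673/325)

image vertices: (-408/325, 506/325), (1363/325, 1934/325), (-653/325, -1779/325), (514/325, -1673/325)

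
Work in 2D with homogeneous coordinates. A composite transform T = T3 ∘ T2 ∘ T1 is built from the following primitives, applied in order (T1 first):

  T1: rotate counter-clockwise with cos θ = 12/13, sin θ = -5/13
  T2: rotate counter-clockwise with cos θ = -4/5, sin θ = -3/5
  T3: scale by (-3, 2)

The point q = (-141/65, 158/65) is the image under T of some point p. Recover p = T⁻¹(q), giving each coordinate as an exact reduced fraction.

T1 = [12/13 5/13 0; -5/13 12/13 0; 0 0 1]
T2·T1 = [-63/65 16/65 0; -16/65 -63/65 0; 0 0 1]
T3·…·T1 = [189/65 -48/65 0; -32/65 -126/65 0; 0 0 1]
det M = -6; M⁻¹ = [21/65 -8/65 0; -16/195 -63/130 0; 0 0 1]
M⁻¹ · (-141/65, 158/65)ᵀ = (-1, -1)ᵀ

p = (-1, -1)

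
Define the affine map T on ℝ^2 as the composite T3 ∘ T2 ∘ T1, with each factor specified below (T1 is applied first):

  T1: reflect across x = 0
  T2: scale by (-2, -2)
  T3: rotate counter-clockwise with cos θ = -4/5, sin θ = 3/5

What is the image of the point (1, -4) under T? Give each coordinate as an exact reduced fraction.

T1 reflect across x = 0: (1, -4) → (-1, -4)
T2 scale by (-2, -2): (-1, -4) → (2, 8)
T3 rotate counter-clockwise with cos θ = -4/5, sin θ = 3/5: (2, 8) → (-32/5, -26/5)

T(p) = (-32/5, -26/5)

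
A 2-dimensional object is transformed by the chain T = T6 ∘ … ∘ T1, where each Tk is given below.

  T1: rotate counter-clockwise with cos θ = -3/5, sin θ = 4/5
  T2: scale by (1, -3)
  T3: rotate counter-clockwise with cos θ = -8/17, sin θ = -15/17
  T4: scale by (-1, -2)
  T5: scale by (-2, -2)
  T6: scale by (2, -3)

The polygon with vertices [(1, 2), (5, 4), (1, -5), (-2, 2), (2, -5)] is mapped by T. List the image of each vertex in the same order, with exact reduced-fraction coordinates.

image vertices: (712/85, -1404/85), (-448/85, -7884/85), (-3964/85, -2412/85), (152/5, 216/5), (-4588/85, -4104/85)

T1 rotate counter-clockwise with cos θ = -3/5, sin θ = 4/5: (1, 2) → (-11/5, -2/5); (5, 4) → (-31/5, 8/5); (1, -5) → (17/5, 19/5); (-2, 2) → (-2/5, -14/5); (2, -5) → (14/5, 23/5)
T2 scale by (1, -3): (-11/5, -2/5) → (-11/5, 6/5); (-31/5, 8/5) → (-31/5, -24/5); (17/5, 19/5) → (17/5, -57/5); (-2/5, -14/5) → (-2/5, 42/5); (14/5, 23/5) → (14/5, -69/5)
T3 rotate counter-clockwise with cos θ = -8/17, sin θ = -15/17: (-11/5, 6/5) → (178/85, 117/85); (-31/5, -24/5) → (-112/85, 657/85); (17/5, -57/5) → (-991/85, 201/85); (-2/5, 42/5) → (38/5, -18/5); (14/5, -69/5) → (-1147/85, 342/85)
T4 scale by (-1, -2): (178/85, 117/85) → (-178/85, -234/85); (-112/85, 657/85) → (112/85, -1314/85); (-991/85, 201/85) → (991/85, -402/85); (38/5, -18/5) → (-38/5, 36/5); (-1147/85, 342/85) → (1147/85, -684/85)
T5 scale by (-2, -2): (-178/85, -234/85) → (356/85, 468/85); (112/85, -1314/85) → (-224/85, 2628/85); (991/85, -402/85) → (-1982/85, 804/85); (-38/5, 36/5) → (76/5, -72/5); (1147/85, -684/85) → (-2294/85, 1368/85)
T6 scale by (2, -3): (356/85, 468/85) → (712/85, -1404/85); (-224/85, 2628/85) → (-448/85, -7884/85); (-1982/85, 804/85) → (-3964/85, -2412/85); (76/5, -72/5) → (152/5, 216/5); (-2294/85, 1368/85) → (-4588/85, -4104/85)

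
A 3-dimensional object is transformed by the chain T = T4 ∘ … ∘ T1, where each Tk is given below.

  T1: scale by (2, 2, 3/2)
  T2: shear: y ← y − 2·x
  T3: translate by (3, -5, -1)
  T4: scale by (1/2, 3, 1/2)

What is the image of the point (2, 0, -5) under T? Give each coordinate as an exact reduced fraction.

T(p) = (7/2, -39, -17/4)

T1 scale by (2, 2, 3/2): (2, 0, -5) → (4, 0, -15/2)
T2 shear: y ← y − 2·x: (4, 0, -15/2) → (4, -8, -15/2)
T3 translate by (3, -5, -1): (4, -8, -15/2) → (7, -13, -17/2)
T4 scale by (1/2, 3, 1/2): (7, -13, -17/2) → (7/2, -39, -17/4)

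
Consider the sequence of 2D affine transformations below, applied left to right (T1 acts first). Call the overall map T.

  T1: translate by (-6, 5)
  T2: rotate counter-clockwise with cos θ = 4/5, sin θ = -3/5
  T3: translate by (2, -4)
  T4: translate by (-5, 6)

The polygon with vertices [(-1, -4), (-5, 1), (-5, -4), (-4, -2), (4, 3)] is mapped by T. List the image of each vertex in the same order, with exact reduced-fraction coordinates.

image vertices: (-8, 7), (-41/5, 67/5), (-56/5, 47/5), (-46/5, 52/5), (1/5, 48/5)

T1 translate by (-6, 5): (-1, -4) → (-7, 1); (-5, 1) → (-11, 6); (-5, -4) → (-11, 1); (-4, -2) → (-10, 3); (4, 3) → (-2, 8)
T2 rotate counter-clockwise with cos θ = 4/5, sin θ = -3/5: (-7, 1) → (-5, 5); (-11, 6) → (-26/5, 57/5); (-11, 1) → (-41/5, 37/5); (-10, 3) → (-31/5, 42/5); (-2, 8) → (16/5, 38/5)
T3 translate by (2, -4): (-5, 5) → (-3, 1); (-26/5, 57/5) → (-16/5, 37/5); (-41/5, 37/5) → (-31/5, 17/5); (-31/5, 42/5) → (-21/5, 22/5); (16/5, 38/5) → (26/5, 18/5)
T4 translate by (-5, 6): (-3, 1) → (-8, 7); (-16/5, 37/5) → (-41/5, 67/5); (-31/5, 17/5) → (-56/5, 47/5); (-21/5, 22/5) → (-46/5, 52/5); (26/5, 18/5) → (1/5, 48/5)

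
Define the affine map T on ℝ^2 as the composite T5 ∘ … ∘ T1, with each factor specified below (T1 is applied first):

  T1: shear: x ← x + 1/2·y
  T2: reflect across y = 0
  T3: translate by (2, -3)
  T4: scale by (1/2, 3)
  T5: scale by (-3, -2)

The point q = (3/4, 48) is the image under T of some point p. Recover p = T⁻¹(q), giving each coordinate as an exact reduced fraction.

T1 = [1 1/2 0; 0 1 0; 0 0 1]
T2·T1 = [1 1/2 0; 0 -1 0; 0 0 1]
T3·…·T1 = [1 1/2 2; 0 -1 -3; 0 0 1]
T4·…·T1 = [1/2 1/4 1; 0 -3 -9; 0 0 1]
T5·…·T1 = [-3/2 -3/4 -3; 0 6 18; 0 0 1]
det M = -9; M⁻¹ = [-2/3 -1/12 -1/2; 0 1/6 -3; 0 0 1]
M⁻¹ · (3/4, 48)ᵀ = (-5, 5)ᵀ

p = (-5, 5)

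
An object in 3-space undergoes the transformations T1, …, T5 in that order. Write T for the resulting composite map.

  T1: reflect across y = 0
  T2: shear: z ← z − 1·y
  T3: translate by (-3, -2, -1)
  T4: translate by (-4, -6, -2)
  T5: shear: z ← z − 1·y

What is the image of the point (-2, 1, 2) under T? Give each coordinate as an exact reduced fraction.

T(p) = (-9, -9, 9)

T1 reflect across y = 0: (-2, 1, 2) → (-2, -1, 2)
T2 shear: z ← z − 1·y: (-2, -1, 2) → (-2, -1, 3)
T3 translate by (-3, -2, -1): (-2, -1, 3) → (-5, -3, 2)
T4 translate by (-4, -6, -2): (-5, -3, 2) → (-9, -9, 0)
T5 shear: z ← z − 1·y: (-9, -9, 0) → (-9, -9, 9)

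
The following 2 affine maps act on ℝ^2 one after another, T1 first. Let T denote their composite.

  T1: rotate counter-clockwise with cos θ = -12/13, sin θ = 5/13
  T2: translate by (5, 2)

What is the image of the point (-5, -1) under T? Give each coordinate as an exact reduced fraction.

T1 rotate counter-clockwise with cos θ = -12/13, sin θ = 5/13: (-5, -1) → (5, -1)
T2 translate by (5, 2): (5, -1) → (10, 1)

T(p) = (10, 1)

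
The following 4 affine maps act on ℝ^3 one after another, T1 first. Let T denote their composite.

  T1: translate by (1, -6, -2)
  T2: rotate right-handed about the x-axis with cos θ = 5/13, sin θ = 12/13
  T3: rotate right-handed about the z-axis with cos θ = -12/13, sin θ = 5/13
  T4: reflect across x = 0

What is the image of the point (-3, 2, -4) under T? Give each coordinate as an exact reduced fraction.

T1 translate by (1, -6, -2): (-3, 2, -4) → (-2, -4, -6)
T2 rotate right-handed about the x-axis with cos θ = 5/13, sin θ = 12/13: (-2, -4, -6) → (-2, 4, -6)
T3 rotate right-handed about the z-axis with cos θ = -12/13, sin θ = 5/13: (-2, 4, -6) → (4/13, -58/13, -6)
T4 reflect across x = 0: (4/13, -58/13, -6) → (-4/13, -58/13, -6)

T(p) = (-4/13, -58/13, -6)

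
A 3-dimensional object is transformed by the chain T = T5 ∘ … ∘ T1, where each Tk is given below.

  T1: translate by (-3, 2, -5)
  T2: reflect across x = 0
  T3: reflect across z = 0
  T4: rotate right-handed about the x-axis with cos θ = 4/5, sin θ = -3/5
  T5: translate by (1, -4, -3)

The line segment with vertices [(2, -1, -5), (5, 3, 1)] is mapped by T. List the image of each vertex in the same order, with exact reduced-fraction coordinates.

T1 translate by (-3, 2, -5): (2, -1, -5) → (-1, 1, -10); (5, 3, 1) → (2, 5, -4)
T2 reflect across x = 0: (-1, 1, -10) → (1, 1, -10); (2, 5, -4) → (-2, 5, -4)
T3 reflect across z = 0: (1, 1, -10) → (1, 1, 10); (-2, 5, -4) → (-2, 5, 4)
T4 rotate right-handed about the x-axis with cos θ = 4/5, sin θ = -3/5: (1, 1, 10) → (1, 34/5, 37/5); (-2, 5, 4) → (-2, 32/5, 1/5)
T5 translate by (1, -4, -3): (1, 34/5, 37/5) → (2, 14/5, 22/5); (-2, 32/5, 1/5) → (-1, 12/5, -14/5)

image vertices: (2, 14/5, 22/5), (-1, 12/5, -14/5)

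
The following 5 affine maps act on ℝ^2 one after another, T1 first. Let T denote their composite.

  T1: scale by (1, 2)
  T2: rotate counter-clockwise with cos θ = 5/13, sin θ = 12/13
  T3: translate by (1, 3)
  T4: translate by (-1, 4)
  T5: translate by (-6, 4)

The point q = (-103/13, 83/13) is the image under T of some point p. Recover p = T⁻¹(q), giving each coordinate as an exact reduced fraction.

p = (-5, 0)

T1 = [1 0 0; 0 2 0; 0 0 1]
T2·T1 = [5/13 -24/13 0; 12/13 10/13 0; 0 0 1]
T3·…·T1 = [5/13 -24/13 1; 12/13 10/13 3; 0 0 1]
T4·…·T1 = [5/13 -24/13 0; 12/13 10/13 7; 0 0 1]
T5·…·T1 = [5/13 -24/13 -6; 12/13 10/13 11; 0 0 1]
det M = 2; M⁻¹ = [5/13 12/13 -102/13; -6/13 5/26 -127/26; 0 0 1]
M⁻¹ · (-103/13, 83/13)ᵀ = (-5, 0)ᵀ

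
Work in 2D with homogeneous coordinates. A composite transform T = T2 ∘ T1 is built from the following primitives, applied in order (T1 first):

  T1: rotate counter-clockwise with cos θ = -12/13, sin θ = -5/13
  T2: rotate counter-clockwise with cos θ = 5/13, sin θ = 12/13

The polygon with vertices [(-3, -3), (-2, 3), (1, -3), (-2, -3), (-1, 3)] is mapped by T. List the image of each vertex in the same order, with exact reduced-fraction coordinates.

image vertices: (-3, 3), (3, 2), (-3, -1), (-3, 2), (3, 1)

T1 rotate counter-clockwise with cos θ = -12/13, sin θ = -5/13: (-3, -3) → (21/13, 51/13); (-2, 3) → (3, -2); (1, -3) → (-27/13, 31/13); (-2, -3) → (9/13, 46/13); (-1, 3) → (27/13, -31/13)
T2 rotate counter-clockwise with cos θ = 5/13, sin θ = 12/13: (21/13, 51/13) → (-3, 3); (3, -2) → (3, 2); (-27/13, 31/13) → (-3, -1); (9/13, 46/13) → (-3, 2); (27/13, -31/13) → (3, 1)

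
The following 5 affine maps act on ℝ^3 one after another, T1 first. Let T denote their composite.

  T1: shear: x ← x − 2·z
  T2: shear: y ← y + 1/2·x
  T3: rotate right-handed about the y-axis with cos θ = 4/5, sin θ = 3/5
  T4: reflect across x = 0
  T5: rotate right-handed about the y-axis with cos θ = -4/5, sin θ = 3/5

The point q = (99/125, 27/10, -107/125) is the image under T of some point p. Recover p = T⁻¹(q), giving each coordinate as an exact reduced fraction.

p = (7/5, 3, 1)

T1 = [1 0 -2 0; 0 1 0 0; 0 0 1 0; 0 0 0 1]
T2·T1 = [1 0 -2 0; 1/2 1 -1 0; 0 0 1 0; 0 0 0 1]
T3·…·T1 = [4/5 0 -1 0; 1/2 1 -1 0; -3/5 0 2 0; 0 0 0 1]
T4·…·T1 = [-4/5 0 1 0; 1/2 1 -1 0; -3/5 0 2 0; 0 0 0 1]
T5·…·T1 = [7/25 0 2/5 0; 1/2 1 -1 0; 24/25 0 -11/5 0; 0 0 0 1]
det M = -1; M⁻¹ = [11/5 0 2/5 0; -7/50 1 -12/25 0; 24/25 0 -7/25 0; 0 0 0 1]
M⁻¹ · (99/125, 27/10, -107/125)ᵀ = (7/5, 3, 1)ᵀ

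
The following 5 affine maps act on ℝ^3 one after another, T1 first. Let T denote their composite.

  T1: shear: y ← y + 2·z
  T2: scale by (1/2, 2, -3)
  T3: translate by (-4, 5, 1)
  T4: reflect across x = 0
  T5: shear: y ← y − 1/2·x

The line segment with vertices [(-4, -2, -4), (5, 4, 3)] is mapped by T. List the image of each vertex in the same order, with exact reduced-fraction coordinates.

image vertices: (6, -18, 13), (3/2, 97/4, -8)

T1 shear: y ← y + 2·z: (-4, -2, -4) → (-4, -10, -4); (5, 4, 3) → (5, 10, 3)
T2 scale by (1/2, 2, -3): (-4, -10, -4) → (-2, -20, 12); (5, 10, 3) → (5/2, 20, -9)
T3 translate by (-4, 5, 1): (-2, -20, 12) → (-6, -15, 13); (5/2, 20, -9) → (-3/2, 25, -8)
T4 reflect across x = 0: (-6, -15, 13) → (6, -15, 13); (-3/2, 25, -8) → (3/2, 25, -8)
T5 shear: y ← y − 1/2·x: (6, -15, 13) → (6, -18, 13); (3/2, 25, -8) → (3/2, 97/4, -8)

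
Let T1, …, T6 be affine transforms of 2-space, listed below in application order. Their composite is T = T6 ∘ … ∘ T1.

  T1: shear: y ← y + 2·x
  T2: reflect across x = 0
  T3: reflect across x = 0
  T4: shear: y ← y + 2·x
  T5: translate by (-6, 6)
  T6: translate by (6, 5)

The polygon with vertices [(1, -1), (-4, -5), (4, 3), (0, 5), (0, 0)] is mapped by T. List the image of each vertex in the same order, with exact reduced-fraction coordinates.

image vertices: (1, 14), (-4, -10), (4, 30), (0, 16), (0, 11)

T1 shear: y ← y + 2·x: (1, -1) → (1, 1); (-4, -5) → (-4, -13); (4, 3) → (4, 11); (0, 5) → (0, 5); (0, 0) → (0, 0)
T2 reflect across x = 0: (1, 1) → (-1, 1); (-4, -13) → (4, -13); (4, 11) → (-4, 11); (0, 5) → (0, 5); (0, 0) → (0, 0)
T3 reflect across x = 0: (-1, 1) → (1, 1); (4, -13) → (-4, -13); (-4, 11) → (4, 11); (0, 5) → (0, 5); (0, 0) → (0, 0)
T4 shear: y ← y + 2·x: (1, 1) → (1, 3); (-4, -13) → (-4, -21); (4, 11) → (4, 19); (0, 5) → (0, 5); (0, 0) → (0, 0)
T5 translate by (-6, 6): (1, 3) → (-5, 9); (-4, -21) → (-10, -15); (4, 19) → (-2, 25); (0, 5) → (-6, 11); (0, 0) → (-6, 6)
T6 translate by (6, 5): (-5, 9) → (1, 14); (-10, -15) → (-4, -10); (-2, 25) → (4, 30); (-6, 11) → (0, 16); (-6, 6) → (0, 11)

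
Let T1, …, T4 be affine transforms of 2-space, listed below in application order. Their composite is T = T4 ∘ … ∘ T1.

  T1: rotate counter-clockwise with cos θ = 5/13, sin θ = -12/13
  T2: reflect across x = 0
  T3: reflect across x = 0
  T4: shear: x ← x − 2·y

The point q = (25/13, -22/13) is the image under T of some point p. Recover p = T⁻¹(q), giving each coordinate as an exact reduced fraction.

p = (1, -2)

T1 = [5/13 12/13 0; -12/13 5/13 0; 0 0 1]
T2·T1 = [-5/13 -12/13 0; -12/13 5/13 0; 0 0 1]
T3·…·T1 = [5/13 12/13 0; -12/13 5/13 0; 0 0 1]
T4·…·T1 = [29/13 2/13 0; -12/13 5/13 0; 0 0 1]
det M = 1; M⁻¹ = [5/13 -2/13 0; 12/13 29/13 0; 0 0 1]
M⁻¹ · (25/13, -22/13)ᵀ = (1, -2)ᵀ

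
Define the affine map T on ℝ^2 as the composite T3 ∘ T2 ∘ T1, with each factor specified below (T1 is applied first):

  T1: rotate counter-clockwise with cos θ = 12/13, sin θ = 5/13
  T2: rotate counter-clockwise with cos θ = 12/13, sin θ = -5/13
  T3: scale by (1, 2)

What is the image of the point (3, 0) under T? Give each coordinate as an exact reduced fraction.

T(p) = (3, 0)

T1 rotate counter-clockwise with cos θ = 12/13, sin θ = 5/13: (3, 0) → (36/13, 15/13)
T2 rotate counter-clockwise with cos θ = 12/13, sin θ = -5/13: (36/13, 15/13) → (3, 0)
T3 scale by (1, 2): (3, 0) → (3, 0)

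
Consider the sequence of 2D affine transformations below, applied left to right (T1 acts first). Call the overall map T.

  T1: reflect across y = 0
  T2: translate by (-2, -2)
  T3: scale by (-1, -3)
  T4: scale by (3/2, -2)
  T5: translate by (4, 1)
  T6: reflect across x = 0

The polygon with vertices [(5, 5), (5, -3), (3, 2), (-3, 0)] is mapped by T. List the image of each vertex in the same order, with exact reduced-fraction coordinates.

image vertices: (1/2, -41), (1/2, 7), (-5/2, -23), (-23/2, -11)

T1 reflect across y = 0: (5, 5) → (5, -5); (5, -3) → (5, 3); (3, 2) → (3, -2); (-3, 0) → (-3, 0)
T2 translate by (-2, -2): (5, -5) → (3, -7); (5, 3) → (3, 1); (3, -2) → (1, -4); (-3, 0) → (-5, -2)
T3 scale by (-1, -3): (3, -7) → (-3, 21); (3, 1) → (-3, -3); (1, -4) → (-1, 12); (-5, -2) → (5, 6)
T4 scale by (3/2, -2): (-3, 21) → (-9/2, -42); (-3, -3) → (-9/2, 6); (-1, 12) → (-3/2, -24); (5, 6) → (15/2, -12)
T5 translate by (4, 1): (-9/2, -42) → (-1/2, -41); (-9/2, 6) → (-1/2, 7); (-3/2, -24) → (5/2, -23); (15/2, -12) → (23/2, -11)
T6 reflect across x = 0: (-1/2, -41) → (1/2, -41); (-1/2, 7) → (1/2, 7); (5/2, -23) → (-5/2, -23); (23/2, -11) → (-23/2, -11)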